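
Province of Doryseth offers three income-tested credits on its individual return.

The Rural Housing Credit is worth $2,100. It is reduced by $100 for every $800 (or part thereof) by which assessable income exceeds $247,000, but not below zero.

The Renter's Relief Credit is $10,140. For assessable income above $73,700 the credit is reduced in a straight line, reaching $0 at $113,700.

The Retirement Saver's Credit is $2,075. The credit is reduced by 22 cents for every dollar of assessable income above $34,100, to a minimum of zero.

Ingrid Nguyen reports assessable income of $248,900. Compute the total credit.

$1,800

Rural Housing Credit: income exceeds $247,000 by $1,900, which is 3 full-or-partial $800 increments; reduction = 3 × $100 = $300, leaving $1,800.
Renter's Relief Credit: $248,900 is at or above $113,700, so the credit is $0.
Retirement Saver's Credit: 22% of the $214,800 excess over $34,100 is $47,256 ≥ base, so the credit is $0.
Total: $1,800 + $0 + $0 = $1,800.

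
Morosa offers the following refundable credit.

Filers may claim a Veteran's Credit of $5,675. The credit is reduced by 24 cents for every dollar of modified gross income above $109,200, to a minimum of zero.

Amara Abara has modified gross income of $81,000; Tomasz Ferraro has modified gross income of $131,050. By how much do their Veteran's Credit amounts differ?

$5,244

Amara ($81,000): Veteran's Credit: $81,000 is at or below the $109,200 threshold, so the full $5,675 applies.
Tomasz ($131,050): Veteran's Credit: 24% of the $21,850 excess over $109,200 is $5,244; credit = $5,675 − $5,244 = $431.
Difference: |$5,675 − $431| = $5,244.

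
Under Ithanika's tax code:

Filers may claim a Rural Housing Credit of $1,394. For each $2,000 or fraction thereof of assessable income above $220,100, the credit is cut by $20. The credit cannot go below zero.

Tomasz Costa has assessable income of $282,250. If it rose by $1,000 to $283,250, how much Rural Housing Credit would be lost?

$0

At $282,250 — income exceeds $220,100 by $62,150, which is 32 full-or-partial $2,000 increments; reduction = 32 × $20 = $640, leaving $754.
At $283,250 — income exceeds $220,100 by $63,150, which is 32 full-or-partial $2,000 increments; reduction = 32 × $20 = $640, leaving $754.
Lost: $754 − $754 = $0.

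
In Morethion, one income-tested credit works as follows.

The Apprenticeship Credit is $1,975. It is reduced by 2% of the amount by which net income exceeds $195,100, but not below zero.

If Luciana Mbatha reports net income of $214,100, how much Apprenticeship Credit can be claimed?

$1,595

Apprenticeship Credit: 2% of the $19,000 excess over $195,100 is $380; credit = $1,975 − $380 = $1,595.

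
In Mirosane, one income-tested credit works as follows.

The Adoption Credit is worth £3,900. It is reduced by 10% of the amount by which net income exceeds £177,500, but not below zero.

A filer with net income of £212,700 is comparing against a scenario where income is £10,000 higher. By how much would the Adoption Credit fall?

At £212,700 — 10% of the £35,200 excess over £177,500 is £3,520; credit = £3,900 − £3,520 = £380.
At £222,700 — 10% of the £45,200 excess over £177,500 is £4,520 ≥ base, so the credit is £0.
Lost: £380 − £0 = £380.

£380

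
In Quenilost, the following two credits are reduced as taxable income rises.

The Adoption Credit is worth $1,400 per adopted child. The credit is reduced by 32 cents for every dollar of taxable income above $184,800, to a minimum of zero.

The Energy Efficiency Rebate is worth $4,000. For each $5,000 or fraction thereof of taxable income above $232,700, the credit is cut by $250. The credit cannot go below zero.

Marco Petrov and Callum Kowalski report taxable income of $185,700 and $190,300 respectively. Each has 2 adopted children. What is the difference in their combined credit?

Marco ($185,700): Adoption Credit: base = 2 × $1,400 = $2,800. 32% of the $900 excess over $184,800 is $288; credit = $2,800 − $288 = $2,512. Energy Efficiency Rebate: $185,700 is at or below the $232,700 threshold, so the full $4,000 applies. total $2,512 + $4,000 = $6,512
Callum ($190,300): Adoption Credit: base = 2 × $1,400 = $2,800. 32% of the $5,500 excess over $184,800 is $1,760; credit = $2,800 − $1,760 = $1,040. Energy Efficiency Rebate: $190,300 is at or below the $232,700 threshold, so the full $4,000 applies. total $1,040 + $4,000 = $5,040
Difference: |$6,512 − $5,040| = $1,472.

$1,472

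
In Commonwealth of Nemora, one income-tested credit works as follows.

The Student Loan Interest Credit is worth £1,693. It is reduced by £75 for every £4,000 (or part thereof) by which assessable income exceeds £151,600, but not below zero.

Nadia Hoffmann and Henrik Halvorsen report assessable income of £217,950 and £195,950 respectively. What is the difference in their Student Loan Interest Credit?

£375

Nadia (£217,950): Student Loan Interest Credit: income exceeds £151,600 by £66,350, which is 17 full-or-partial £4,000 increments; reduction = 17 × £75 = £1,275, leaving £418.
Henrik (£195,950): Student Loan Interest Credit: income exceeds £151,600 by £44,350, which is 12 full-or-partial £4,000 increments; reduction = 12 × £75 = £900, leaving £793.
Difference: |£418 − £793| = £375.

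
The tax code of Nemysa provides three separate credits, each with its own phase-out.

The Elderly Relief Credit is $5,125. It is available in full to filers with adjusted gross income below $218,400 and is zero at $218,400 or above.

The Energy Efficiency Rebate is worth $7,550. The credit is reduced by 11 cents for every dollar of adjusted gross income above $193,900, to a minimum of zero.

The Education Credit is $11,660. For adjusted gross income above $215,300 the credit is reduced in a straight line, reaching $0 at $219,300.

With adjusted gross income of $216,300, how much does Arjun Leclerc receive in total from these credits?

Elderly Relief Credit: $216,300 is below the $218,400 cutoff, so the full $5,125 applies.
Energy Efficiency Rebate: 11% of the $22,400 excess over $193,900 is $2,464; credit = $7,550 − $2,464 = $5,086.
Education Credit: $216,300 is $1,000 into a $4,000 phase-out range, leaving 3,000/4,000 of the credit: $11,660 × 3,000/4,000 = $8,745.
Total: $5,125 + $5,086 + $8,745 = $18,956.

$18,956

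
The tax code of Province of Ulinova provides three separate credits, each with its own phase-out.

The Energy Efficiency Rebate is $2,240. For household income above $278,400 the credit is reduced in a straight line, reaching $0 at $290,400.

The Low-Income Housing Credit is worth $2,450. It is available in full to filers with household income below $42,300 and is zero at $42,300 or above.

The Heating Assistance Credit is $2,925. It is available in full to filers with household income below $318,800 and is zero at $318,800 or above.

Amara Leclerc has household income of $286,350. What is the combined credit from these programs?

$3,681

Energy Efficiency Rebate: $286,350 is $7,950 into a $12,000 phase-out range, leaving 4,050/12,000 of the credit: $2,240 × 4,050/12,000 = $756.
Low-Income Housing Credit: $286,350 meets or exceeds the $42,300 cutoff, so the credit is $0.
Heating Assistance Credit: $286,350 is below the $318,800 cutoff, so the full $2,925 applies.
Total: $756 + $0 + $2,925 = $3,681.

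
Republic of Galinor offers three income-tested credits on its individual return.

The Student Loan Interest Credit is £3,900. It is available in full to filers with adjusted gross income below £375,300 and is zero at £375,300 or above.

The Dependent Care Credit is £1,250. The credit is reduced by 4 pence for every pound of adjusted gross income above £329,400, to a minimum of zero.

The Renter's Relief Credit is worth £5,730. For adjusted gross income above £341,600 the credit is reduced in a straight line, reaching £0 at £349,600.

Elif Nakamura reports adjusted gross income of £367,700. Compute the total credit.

Student Loan Interest Credit: £367,700 is below the £375,300 cutoff, so the full £3,900 applies.
Dependent Care Credit: 4% of the £38,300 excess over £329,400 is £1,532 ≥ base, so the credit is £0.
Renter's Relief Credit: £367,700 is at or above £349,600, so the credit is £0.
Total: £3,900 + £0 + £0 = £3,900.

£3,900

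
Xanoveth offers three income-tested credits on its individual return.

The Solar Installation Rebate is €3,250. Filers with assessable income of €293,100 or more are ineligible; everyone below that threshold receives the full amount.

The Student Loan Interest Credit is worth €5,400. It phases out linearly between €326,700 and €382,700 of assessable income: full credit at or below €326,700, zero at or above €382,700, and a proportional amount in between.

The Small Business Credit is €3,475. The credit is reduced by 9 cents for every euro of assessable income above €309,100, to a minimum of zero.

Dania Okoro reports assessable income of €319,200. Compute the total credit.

Solar Installation Rebate: €319,200 meets or exceeds the €293,100 cutoff, so the credit is €0.
Student Loan Interest Credit: €319,200 is at or below the €326,700 threshold, so the full €5,400 applies.
Small Business Credit: 9% of the €10,100 excess over €309,100 is €909; credit = €3,475 − €909 = €2,566.
Total: €0 + €5,400 + €2,566 = €7,966.

€7,966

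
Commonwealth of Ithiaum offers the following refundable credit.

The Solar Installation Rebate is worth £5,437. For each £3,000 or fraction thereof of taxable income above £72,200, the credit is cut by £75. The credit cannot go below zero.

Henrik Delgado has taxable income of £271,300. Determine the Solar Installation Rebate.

£412

Solar Installation Rebate: income exceeds £72,200 by £199,100, which is 67 full-or-partial £3,000 increments; reduction = 67 × £75 = £5,025, leaving £412.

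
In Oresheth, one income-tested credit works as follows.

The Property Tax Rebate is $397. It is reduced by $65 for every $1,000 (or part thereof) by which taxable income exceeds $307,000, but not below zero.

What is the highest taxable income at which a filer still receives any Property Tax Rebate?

$313,000

After 6 increments the reduction is 6 × $65 = $390, leaving $7; one more increment wipes it out. Increment 6 ends at excess 6 × $1,000 = $6,000, so the highest qualifying income is $307,000 + $6,000 = $313,000.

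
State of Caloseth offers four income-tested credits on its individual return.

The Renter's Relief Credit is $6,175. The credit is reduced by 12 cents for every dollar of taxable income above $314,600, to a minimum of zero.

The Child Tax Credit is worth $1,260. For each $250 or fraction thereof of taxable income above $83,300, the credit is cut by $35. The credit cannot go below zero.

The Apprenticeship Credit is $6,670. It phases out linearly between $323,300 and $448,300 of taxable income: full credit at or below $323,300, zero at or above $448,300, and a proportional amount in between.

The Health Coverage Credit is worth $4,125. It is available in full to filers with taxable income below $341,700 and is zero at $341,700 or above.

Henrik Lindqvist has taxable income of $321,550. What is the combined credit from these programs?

$16,136

Renter's Relief Credit: 12% of the $6,950 excess over $314,600 is $834; credit = $6,175 − $834 = $5,341.
Child Tax Credit: income exceeds $83,300 by $238,250 → 953 increments × $35 = $33,355 ≥ base, so the credit is $0.
Apprenticeship Credit: $321,550 is at or below the $323,300 threshold, so the full $6,670 applies.
Health Coverage Credit: $321,550 is below the $341,700 cutoff, so the full $4,125 applies.
Total: $5,341 + $0 + $6,670 + $4,125 = $16,136.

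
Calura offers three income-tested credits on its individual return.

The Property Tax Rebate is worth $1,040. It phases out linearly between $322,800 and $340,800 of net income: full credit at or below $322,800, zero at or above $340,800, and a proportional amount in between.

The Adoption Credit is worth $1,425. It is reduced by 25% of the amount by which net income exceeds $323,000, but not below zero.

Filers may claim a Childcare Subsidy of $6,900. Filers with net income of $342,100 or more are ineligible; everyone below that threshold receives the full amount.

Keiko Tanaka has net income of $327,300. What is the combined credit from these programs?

Property Tax Rebate: $327,300 is $4,500 into a $18,000 phase-out range, leaving 13,500/18,000 of the credit: $1,040 × 13,500/18,000 = $780.
Adoption Credit: 25% of the $4,300 excess over $323,000 is $1,075; credit = $1,425 − $1,075 = $350.
Childcare Subsidy: $327,300 is below the $342,100 cutoff, so the full $6,900 applies.
Total: $780 + $350 + $6,900 = $8,030.

$8,030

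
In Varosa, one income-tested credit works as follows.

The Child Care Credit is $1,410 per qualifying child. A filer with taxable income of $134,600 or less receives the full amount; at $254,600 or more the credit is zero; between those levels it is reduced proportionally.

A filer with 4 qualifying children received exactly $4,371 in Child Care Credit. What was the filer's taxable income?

Full credit = 4 × $1,410 = $5,640.
$4,371 is 4,371/5,640 of the full $5,640, so 1,269/5,640 of the $120,000 range has been used: income = $134,600 + $120,000 × 1,269/5,640 = $161,600.

$161,600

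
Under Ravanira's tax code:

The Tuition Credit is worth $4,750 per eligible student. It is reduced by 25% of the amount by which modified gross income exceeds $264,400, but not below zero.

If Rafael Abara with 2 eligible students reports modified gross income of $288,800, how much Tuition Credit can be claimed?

$3,400

Tuition Credit: base = 2 × $4,750 = $9,500. 25% of the $24,400 excess over $264,400 is $6,100; credit = $9,500 − $6,100 = $3,400.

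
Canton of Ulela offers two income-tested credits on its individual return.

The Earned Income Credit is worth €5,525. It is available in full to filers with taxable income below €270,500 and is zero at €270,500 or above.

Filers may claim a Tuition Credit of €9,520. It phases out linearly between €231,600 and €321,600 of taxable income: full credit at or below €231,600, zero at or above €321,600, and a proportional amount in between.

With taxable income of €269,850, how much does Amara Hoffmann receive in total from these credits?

Earned Income Credit: €269,850 is below the €270,500 cutoff, so the full €5,525 applies.
Tuition Credit: €269,850 is €38,250 into a €90,000 phase-out range, leaving 51,750/90,000 of the credit: €9,520 × 51,750/90,000 = €5,474.
Total: €5,525 + €5,474 = €10,999.

€10,999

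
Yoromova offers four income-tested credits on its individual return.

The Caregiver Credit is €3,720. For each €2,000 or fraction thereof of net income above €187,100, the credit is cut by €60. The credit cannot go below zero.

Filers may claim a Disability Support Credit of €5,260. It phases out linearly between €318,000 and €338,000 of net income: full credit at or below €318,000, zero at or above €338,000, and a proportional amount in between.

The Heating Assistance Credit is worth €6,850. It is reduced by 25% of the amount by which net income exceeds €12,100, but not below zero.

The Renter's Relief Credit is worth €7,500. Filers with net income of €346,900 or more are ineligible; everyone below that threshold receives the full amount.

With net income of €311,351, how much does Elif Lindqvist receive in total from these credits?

Caregiver Credit: income exceeds €187,100 by €124,251 → 63 increments × €60 = €3,780 ≥ base, so the credit is €0.
Disability Support Credit: €311,351 is at or below the €318,000 threshold, so the full €5,260 applies.
Heating Assistance Credit: 25% of the €299,251 excess over €12,100 is €74,812.75 ≥ base, so the credit is €0.
Renter's Relief Credit: €311,351 is below the €346,900 cutoff, so the full €7,500 applies.
Total: €0 + €5,260 + €0 + €7,500 = €12,760.

€12,760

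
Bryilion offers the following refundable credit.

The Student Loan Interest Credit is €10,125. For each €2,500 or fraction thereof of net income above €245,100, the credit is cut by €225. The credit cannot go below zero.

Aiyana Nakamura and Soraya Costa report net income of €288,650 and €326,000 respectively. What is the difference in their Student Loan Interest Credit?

€3,375

Aiyana (€288,650): Student Loan Interest Credit: income exceeds €245,100 by €43,550, which is 18 full-or-partial €2,500 increments; reduction = 18 × €225 = €4,050, leaving €6,075.
Soraya (€326,000): Student Loan Interest Credit: income exceeds €245,100 by €80,900, which is 33 full-or-partial €2,500 increments; reduction = 33 × €225 = €7,425, leaving €2,700.
Difference: |€6,075 − €2,700| = €3,375.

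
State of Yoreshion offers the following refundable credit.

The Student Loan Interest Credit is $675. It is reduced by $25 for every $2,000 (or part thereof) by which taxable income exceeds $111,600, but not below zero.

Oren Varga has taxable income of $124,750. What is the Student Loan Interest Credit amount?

$500

Student Loan Interest Credit: income exceeds $111,600 by $13,150, which is 7 full-or-partial $2,000 increments; reduction = 7 × $25 = $175, leaving $500.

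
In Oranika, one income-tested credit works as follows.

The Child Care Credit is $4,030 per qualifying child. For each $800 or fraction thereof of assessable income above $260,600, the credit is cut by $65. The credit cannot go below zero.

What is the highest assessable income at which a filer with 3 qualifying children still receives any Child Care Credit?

$408,600

Full credit = 3 × $4,030 = $12,090.
After 185 increments the reduction is 185 × $65 = $12,025, leaving $65; one more increment wipes it out. Increment 185 ends at excess 185 × $800 = $148,000, so the highest qualifying income is $260,600 + $148,000 = $408,600.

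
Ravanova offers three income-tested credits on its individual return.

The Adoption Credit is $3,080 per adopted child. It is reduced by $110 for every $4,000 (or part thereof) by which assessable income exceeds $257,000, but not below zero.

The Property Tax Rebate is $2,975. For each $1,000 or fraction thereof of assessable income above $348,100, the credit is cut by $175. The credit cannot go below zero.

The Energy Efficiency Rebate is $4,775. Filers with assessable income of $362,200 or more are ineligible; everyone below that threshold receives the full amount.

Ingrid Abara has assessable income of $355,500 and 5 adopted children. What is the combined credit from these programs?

$19,000

Adoption Credit: base = 5 × $3,080 = $15,400. income exceeds $257,000 by $98,500, which is 25 full-or-partial $4,000 increments; reduction = 25 × $110 = $2,750, leaving $12,650.
Property Tax Rebate: income exceeds $348,100 by $7,400, which is 8 full-or-partial $1,000 increments; reduction = 8 × $175 = $1,400, leaving $1,575.
Energy Efficiency Rebate: $355,500 is below the $362,200 cutoff, so the full $4,775 applies.
Total: $12,650 + $1,575 + $4,775 = $19,000.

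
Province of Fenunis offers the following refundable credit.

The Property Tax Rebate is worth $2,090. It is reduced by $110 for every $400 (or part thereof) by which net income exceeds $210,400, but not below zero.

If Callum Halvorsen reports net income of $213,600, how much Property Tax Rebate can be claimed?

Property Tax Rebate: income exceeds $210,400 by $3,200, which is 8 full-or-partial $400 increments; reduction = 8 × $110 = $880, leaving $1,210.

$1,210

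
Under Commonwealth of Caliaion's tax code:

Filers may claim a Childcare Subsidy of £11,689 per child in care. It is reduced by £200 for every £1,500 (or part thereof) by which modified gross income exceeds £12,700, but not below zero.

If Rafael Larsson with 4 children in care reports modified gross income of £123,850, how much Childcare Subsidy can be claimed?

£31,756

Childcare Subsidy: base = 4 × £11,689 = £46,756. income exceeds £12,700 by £111,150, which is 75 full-or-partial £1,500 increments; reduction = 75 × £200 = £15,000, leaving £31,756.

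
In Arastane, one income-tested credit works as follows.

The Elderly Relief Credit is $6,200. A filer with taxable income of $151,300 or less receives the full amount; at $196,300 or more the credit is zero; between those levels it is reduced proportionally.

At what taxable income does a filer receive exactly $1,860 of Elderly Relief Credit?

$1,860 is 1,860/6,200 of the full $6,200, so 4,340/6,200 of the $45,000 range has been used: income = $151,300 + $45,000 × 4,340/6,200 = $182,800.

$182,800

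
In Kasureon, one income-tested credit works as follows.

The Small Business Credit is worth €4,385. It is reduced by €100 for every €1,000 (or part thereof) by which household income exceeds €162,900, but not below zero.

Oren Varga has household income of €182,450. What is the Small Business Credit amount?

€2,385

Small Business Credit: income exceeds €162,900 by €19,550, which is 20 full-or-partial €1,000 increments; reduction = 20 × €100 = €2,000, leaving €2,385.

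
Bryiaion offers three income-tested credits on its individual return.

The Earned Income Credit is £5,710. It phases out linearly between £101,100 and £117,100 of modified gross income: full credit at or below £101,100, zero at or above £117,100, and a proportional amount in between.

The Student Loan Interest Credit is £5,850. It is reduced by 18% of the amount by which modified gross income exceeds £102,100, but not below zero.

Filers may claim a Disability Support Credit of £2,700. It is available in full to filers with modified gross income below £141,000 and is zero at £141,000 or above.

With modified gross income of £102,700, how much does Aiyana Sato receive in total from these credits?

Earned Income Credit: £102,700 is £1,600 into a £16,000 phase-out range, leaving 14,400/16,000 of the credit: £5,710 × 14,400/16,000 = £5,139.
Student Loan Interest Credit: 18% of the £600 excess over £102,100 is £108; credit = £5,850 − £108 = £5,742.
Disability Support Credit: £102,700 is below the £141,000 cutoff, so the full £2,700 applies.
Total: £5,139 + £5,742 + £2,700 = £13,581.

£13,581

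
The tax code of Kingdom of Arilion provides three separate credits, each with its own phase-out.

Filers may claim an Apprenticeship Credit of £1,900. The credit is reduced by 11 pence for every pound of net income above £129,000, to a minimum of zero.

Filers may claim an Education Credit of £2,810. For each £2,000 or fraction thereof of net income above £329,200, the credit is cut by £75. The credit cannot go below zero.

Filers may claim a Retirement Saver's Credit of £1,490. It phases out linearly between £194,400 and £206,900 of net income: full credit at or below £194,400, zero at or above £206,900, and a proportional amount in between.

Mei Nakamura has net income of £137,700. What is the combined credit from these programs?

£5,243

Apprenticeship Credit: 11% of the £8,700 excess over £129,000 is £957; credit = £1,900 − £957 = £943.
Education Credit: £137,700 is at or below the £329,200 threshold, so the full £2,810 applies.
Retirement Saver's Credit: £137,700 is at or below the £194,400 threshold, so the full £1,490 applies.
Total: £943 + £2,810 + £1,490 = £5,243.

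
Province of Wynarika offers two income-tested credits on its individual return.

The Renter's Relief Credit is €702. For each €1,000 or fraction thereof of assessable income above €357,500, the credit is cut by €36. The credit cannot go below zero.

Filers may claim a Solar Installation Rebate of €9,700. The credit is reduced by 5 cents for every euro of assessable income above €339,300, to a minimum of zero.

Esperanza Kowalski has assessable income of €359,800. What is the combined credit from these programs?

Renter's Relief Credit: income exceeds €357,500 by €2,300, which is 3 full-or-partial €1,000 increments; reduction = 3 × €36 = €108, leaving €594.
Solar Installation Rebate: 5% of the €20,500 excess over €339,300 is €1,025; credit = €9,700 − €1,025 = €8,675.
Total: €594 + €8,675 = €9,269.

€9,269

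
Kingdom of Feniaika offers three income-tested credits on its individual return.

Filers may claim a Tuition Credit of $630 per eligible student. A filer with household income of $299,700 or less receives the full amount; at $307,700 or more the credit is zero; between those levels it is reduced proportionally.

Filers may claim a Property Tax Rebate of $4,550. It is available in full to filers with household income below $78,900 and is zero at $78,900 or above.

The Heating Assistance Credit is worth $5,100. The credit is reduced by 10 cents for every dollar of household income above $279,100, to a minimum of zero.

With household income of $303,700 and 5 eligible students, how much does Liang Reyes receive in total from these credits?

$4,215

Tuition Credit: base = 5 × $630 = $3,150. $303,700 is $4,000 into a $8,000 phase-out range, leaving 4,000/8,000 of the credit: $3,150 × 4,000/8,000 = $1,575.
Property Tax Rebate: $303,700 meets or exceeds the $78,900 cutoff, so the credit is $0.
Heating Assistance Credit: 10% of the $24,600 excess over $279,100 is $2,460; credit = $5,100 − $2,460 = $2,640.
Total: $1,575 + $0 + $2,640 = $4,215.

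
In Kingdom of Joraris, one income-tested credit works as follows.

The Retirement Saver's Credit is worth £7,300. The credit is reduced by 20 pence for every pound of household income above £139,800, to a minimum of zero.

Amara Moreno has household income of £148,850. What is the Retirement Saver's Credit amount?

£5,490

Retirement Saver's Credit: 20% of the £9,050 excess over £139,800 is £1,810; credit = £7,300 − £1,810 = £5,490.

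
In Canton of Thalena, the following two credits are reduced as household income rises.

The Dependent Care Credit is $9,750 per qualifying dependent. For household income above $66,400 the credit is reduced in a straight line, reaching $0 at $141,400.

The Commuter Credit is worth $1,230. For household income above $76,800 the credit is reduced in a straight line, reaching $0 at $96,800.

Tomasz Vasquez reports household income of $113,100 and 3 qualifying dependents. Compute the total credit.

Dependent Care Credit: base = 3 × $9,750 = $29,250. $113,100 is $46,700 into a $75,000 phase-out range, leaving 28,300/75,000 of the credit: $29,250 × 28,300/75,000 = $11,037.
Commuter Credit: $113,100 is at or above $96,800, so the credit is $0.
Total: $11,037 + $0 = $11,037.

$11,037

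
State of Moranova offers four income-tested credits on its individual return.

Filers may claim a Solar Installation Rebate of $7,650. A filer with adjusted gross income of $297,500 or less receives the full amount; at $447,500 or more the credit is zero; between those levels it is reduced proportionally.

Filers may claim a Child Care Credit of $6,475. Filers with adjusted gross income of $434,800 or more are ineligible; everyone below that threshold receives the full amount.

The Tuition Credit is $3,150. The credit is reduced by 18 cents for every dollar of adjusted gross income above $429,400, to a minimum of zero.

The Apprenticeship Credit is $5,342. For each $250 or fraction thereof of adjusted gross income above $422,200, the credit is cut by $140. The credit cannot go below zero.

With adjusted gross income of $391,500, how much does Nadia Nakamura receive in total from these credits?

Solar Installation Rebate: $391,500 is $94,000 into a $150,000 phase-out range, leaving 56,000/150,000 of the credit: $7,650 × 56,000/150,000 = $2,856.
Child Care Credit: $391,500 is below the $434,800 cutoff, so the full $6,475 applies.
Tuition Credit: $391,500 is at or below the $429,400 threshold, so the full $3,150 applies.
Apprenticeship Credit: $391,500 is at or below the $422,200 threshold, so the full $5,342 applies.
Total: $2,856 + $6,475 + $3,150 + $5,342 = $17,823.

$17,823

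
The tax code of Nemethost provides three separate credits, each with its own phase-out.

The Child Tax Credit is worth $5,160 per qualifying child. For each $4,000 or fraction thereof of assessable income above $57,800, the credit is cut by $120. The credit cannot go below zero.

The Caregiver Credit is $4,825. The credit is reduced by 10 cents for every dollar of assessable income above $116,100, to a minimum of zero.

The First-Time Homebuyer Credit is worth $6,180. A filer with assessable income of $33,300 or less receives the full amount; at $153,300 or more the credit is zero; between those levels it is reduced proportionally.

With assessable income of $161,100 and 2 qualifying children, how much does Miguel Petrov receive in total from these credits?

$7,525

Child Tax Credit: base = 2 × $5,160 = $10,320. income exceeds $57,800 by $103,300, which is 26 full-or-partial $4,000 increments; reduction = 26 × $120 = $3,120, leaving $7,200.
Caregiver Credit: 10% of the $45,000 excess over $116,100 is $4,500; credit = $4,825 − $4,500 = $325.
First-Time Homebuyer Credit: $161,100 is at or above $153,300, so the credit is $0.
Total: $7,200 + $325 + $0 = $7,525.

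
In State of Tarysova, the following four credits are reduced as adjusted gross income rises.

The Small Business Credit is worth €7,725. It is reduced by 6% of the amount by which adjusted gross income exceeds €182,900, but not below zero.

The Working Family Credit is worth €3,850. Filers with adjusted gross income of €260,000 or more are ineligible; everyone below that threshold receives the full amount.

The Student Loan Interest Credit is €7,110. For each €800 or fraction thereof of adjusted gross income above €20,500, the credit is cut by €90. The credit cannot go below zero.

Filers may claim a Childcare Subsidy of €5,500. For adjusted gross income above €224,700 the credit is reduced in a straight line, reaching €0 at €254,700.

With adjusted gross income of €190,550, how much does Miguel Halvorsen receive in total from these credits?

Small Business Credit: 6% of the €7,650 excess over €182,900 is €459; credit = €7,725 − €459 = €7,266.
Working Family Credit: €190,550 is below the €260,000 cutoff, so the full €3,850 applies.
Student Loan Interest Credit: income exceeds €20,500 by €170,050 → 213 increments × €90 = €19,170 ≥ base, so the credit is €0.
Childcare Subsidy: €190,550 is at or below the €224,700 threshold, so the full €5,500 applies.
Total: €7,266 + €3,850 + €0 + €5,500 = €16,616.

€16,616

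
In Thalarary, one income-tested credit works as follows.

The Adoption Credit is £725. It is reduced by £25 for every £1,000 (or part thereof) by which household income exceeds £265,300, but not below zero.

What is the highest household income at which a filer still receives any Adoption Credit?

After 28 increments the reduction is 28 × £25 = £700, leaving £25; one more increment wipes it out. Increment 28 ends at excess 28 × £1,000 = £28,000, so the highest qualifying income is £265,300 + £28,000 = £293,300.

£293,300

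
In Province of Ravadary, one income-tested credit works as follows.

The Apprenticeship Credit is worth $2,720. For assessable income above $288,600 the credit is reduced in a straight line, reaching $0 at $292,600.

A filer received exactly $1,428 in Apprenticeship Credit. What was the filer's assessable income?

$1,428 is 1,428/2,720 of the full $2,720, so 1,292/2,720 of the $4,000 range has been used: income = $288,600 + $4,000 × 1,292/2,720 = $290,500.

$290,500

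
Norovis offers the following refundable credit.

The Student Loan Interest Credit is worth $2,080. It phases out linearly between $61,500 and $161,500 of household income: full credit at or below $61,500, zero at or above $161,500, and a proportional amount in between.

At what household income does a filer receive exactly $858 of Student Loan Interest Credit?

$120,250

$858 is 858/2,080 of the full $2,080, so 1,222/2,080 of the $100,000 range has been used: income = $61,500 + $100,000 × 1,222/2,080 = $120,250.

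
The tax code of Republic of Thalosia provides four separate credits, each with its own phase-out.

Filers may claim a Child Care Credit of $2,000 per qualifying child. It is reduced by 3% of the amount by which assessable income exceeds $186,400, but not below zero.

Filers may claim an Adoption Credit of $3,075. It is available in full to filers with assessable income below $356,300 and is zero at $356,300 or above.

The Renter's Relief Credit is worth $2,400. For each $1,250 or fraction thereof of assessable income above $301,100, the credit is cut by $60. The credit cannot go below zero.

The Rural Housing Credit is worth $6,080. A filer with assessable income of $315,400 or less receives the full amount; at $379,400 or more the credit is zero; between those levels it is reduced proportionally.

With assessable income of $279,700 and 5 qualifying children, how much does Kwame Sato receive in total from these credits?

Child Care Credit: base = 5 × $2,000 = $10,000. 3% of the $93,300 excess over $186,400 is $2,799; credit = $10,000 − $2,799 = $7,201.
Adoption Credit: $279,700 is below the $356,300 cutoff, so the full $3,075 applies.
Renter's Relief Credit: $279,700 is at or below the $301,100 threshold, so the full $2,400 applies.
Rural Housing Credit: $279,700 is at or below the $315,400 threshold, so the full $6,080 applies.
Total: $7,201 + $3,075 + $2,400 + $6,080 = $18,756.

$18,756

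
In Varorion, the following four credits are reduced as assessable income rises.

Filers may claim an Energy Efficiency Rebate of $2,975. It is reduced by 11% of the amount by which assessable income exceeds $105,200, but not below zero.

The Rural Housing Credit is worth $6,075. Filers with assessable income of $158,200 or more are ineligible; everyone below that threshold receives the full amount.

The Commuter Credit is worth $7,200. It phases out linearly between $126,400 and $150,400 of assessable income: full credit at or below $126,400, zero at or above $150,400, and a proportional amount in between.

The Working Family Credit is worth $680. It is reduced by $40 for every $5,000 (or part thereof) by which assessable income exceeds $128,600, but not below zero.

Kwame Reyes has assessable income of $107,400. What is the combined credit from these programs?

Energy Efficiency Rebate: 11% of the $2,200 excess over $105,200 is $242; credit = $2,975 − $242 = $2,733.
Rural Housing Credit: $107,400 is below the $158,200 cutoff, so the full $6,075 applies.
Commuter Credit: $107,400 is at or below the $126,400 threshold, so the full $7,200 applies.
Working Family Credit: $107,400 is at or below the $128,600 threshold, so the full $680 applies.
Total: $2,733 + $6,075 + $7,200 + $680 = $16,688.

$16,688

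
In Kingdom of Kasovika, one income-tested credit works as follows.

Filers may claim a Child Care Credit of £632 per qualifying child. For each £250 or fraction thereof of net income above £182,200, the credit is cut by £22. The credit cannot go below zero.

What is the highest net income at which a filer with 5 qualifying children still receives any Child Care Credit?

£217,950

Full credit = 5 × £632 = £3,160.
After 143 increments the reduction is 143 × £22 = £3,146, leaving £14; one more increment wipes it out. Increment 143 ends at excess 143 × £250 = £35,750, so the highest qualifying income is £182,200 + £35,750 = £217,950.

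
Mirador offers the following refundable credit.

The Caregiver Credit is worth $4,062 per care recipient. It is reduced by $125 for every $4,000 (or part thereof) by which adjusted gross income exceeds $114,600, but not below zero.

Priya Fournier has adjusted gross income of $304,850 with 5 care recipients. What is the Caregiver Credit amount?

Caregiver Credit: base = 5 × $4,062 = $20,310. income exceeds $114,600 by $190,250, which is 48 full-or-partial $4,000 increments; reduction = 48 × $125 = $6,000, leaving $14,310.

$14,310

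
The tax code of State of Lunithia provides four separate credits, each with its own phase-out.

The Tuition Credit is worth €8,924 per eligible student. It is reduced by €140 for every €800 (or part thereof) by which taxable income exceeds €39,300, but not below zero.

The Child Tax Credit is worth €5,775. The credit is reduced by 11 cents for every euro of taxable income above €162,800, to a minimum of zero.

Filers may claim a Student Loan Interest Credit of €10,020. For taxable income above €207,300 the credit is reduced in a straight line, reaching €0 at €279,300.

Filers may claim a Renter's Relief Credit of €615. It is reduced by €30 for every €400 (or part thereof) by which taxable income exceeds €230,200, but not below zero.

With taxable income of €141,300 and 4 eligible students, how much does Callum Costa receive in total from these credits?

€34,186

Tuition Credit: base = 4 × €8,924 = €35,696. income exceeds €39,300 by €102,000, which is 128 full-or-partial €800 increments; reduction = 128 × €140 = €17,920, leaving €17,776.
Child Tax Credit: €141,300 is at or below the €162,800 threshold, so the full €5,775 applies.
Student Loan Interest Credit: €141,300 is at or below the €207,300 threshold, so the full €10,020 applies.
Renter's Relief Credit: €141,300 is at or below the €230,200 threshold, so the full €615 applies.
Total: €17,776 + €5,775 + €10,020 + €615 = €34,186.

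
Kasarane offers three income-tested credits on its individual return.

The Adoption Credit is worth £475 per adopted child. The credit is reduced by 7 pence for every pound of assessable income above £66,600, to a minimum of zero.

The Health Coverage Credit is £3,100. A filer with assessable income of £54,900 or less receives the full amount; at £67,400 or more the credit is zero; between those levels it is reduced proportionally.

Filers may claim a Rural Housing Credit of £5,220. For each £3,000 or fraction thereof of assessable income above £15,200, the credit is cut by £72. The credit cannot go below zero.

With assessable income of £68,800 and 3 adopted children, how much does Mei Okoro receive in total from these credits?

Adoption Credit: base = 3 × £475 = £1,425. 7% of the £2,200 excess over £66,600 is £154; credit = £1,425 − £154 = £1,271.
Health Coverage Credit: £68,800 is at or above £67,400, so the credit is £0.
Rural Housing Credit: income exceeds £15,200 by £53,600, which is 18 full-or-partial £3,000 increments; reduction = 18 × £72 = £1,296, leaving £3,924.
Total: £1,271 + £0 + £3,924 = £5,195.

£5,195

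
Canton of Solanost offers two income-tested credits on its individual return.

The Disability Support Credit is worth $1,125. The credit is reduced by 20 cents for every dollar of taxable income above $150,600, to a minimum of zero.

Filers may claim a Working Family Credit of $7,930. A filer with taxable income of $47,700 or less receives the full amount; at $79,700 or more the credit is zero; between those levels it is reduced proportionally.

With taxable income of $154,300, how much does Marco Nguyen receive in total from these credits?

Disability Support Credit: 20% of the $3,700 excess over $150,600 is $740; credit = $1,125 − $740 = $385.
Working Family Credit: $154,300 is at or above $79,700, so the credit is $0.
Total: $385 + $0 = $385.

$385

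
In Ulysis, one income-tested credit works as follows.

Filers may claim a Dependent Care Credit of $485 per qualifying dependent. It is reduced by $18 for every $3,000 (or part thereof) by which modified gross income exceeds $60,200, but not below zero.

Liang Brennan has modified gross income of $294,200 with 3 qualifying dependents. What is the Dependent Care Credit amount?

Dependent Care Credit: base = 3 × $485 = $1,455. income exceeds $60,200 by $234,000, which is 78 full-or-partial $3,000 increments; reduction = 78 × $18 = $1,404, leaving $51.

$51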